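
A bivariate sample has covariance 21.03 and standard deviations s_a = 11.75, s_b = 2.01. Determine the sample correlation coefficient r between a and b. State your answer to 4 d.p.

0.8904

r = Cov(a,b) / (s_a · s_b) = 21.03 / (11.75 × 2.01)
  = 21.03 / 23.6175 ≈ 0.8904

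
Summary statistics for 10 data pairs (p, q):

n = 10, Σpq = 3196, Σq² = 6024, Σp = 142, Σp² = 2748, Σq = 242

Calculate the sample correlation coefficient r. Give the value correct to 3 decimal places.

-0.687

r = (nΣpq − ΣpΣq) / √[(nΣp² − (Σp)²)(nΣq² − (Σq)²)]
Numerator: 10×3196 − 142×242 = -2404
Denominator: √[(27480 − 20164)(60240 − 58564)] = √[7316 × 1676] = 3501.6590
r = -2404 / 3501.6590 ≈ -0.687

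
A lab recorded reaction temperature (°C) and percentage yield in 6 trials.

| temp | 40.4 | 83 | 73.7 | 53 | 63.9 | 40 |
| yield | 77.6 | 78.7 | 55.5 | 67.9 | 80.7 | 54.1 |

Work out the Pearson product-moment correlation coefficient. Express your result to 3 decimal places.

n = 6, Σx = 354, Σy = 414.5, Σx² = 22445.06, Σy² = 29345.41, Σxy = 24676.92
nΣxy − ΣxΣy = 148061.52 − 146733 = 1328.52
nΣx² − (Σx)² = 134670.36 − 125316 = 9354.36; nΣy² − (Σy)² = 176072.46 − 171810.25 = 4262.21
r = 1328.52 / √(9354.36 × 4262.21) = 1328.52 / 6314.2891 ≈ 0.210

0.210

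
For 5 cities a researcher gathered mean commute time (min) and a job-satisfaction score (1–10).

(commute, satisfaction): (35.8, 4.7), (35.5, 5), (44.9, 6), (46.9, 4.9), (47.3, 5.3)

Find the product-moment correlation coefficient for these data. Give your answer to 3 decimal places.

0.480

n = 5, Σx = 210.4, Σy = 25.9, Σx² = 8994.8, Σy² = 135.19, Σxy = 1095.66
nΣxy − ΣxΣy = 5478.3 − 5449.36 = 28.94
nΣx² − (Σx)² = 44974 − 44268.16 = 705.84; nΣy² − (Σy)² = 675.95 − 670.81 = 5.14
r = 28.94 / √(705.84 × 5.14) = 28.94 / 60.2330 ≈ 0.480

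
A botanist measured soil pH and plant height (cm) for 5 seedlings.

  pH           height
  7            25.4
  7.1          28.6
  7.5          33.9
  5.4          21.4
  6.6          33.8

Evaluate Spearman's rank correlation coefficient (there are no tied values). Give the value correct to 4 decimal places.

Rank pH: 3, 4, 5, 1, 2
Rank height: 2, 3, 5, 1, 4
d = rank(pH) − rank(height): 1, 1, 0, 0, -2; Σd² = 6
ρ = 1 − 6Σd² / [n(n²−1)] = 1 − 6×6 / (5×24) = 1 − 36/120 ≈ 0.7000

0.7000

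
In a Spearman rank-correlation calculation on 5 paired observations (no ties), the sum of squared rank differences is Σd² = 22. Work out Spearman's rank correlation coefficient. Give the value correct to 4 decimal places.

-0.1000

ρ = 1 − 6Σd² / [n(n²−1)] = 1 − 6×22 / (5×24)
  = 1 − 132/120 = 1 − 1.10000 ≈ -0.1000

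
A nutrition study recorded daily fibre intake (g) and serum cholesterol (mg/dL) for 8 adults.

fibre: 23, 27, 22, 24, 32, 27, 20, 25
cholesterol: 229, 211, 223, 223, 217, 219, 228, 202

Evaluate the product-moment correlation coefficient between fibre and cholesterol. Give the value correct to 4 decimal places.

n = 8, Σx = 200, Σy = 1752, Σx² = 5096, Σy² = 384258, Σxy = 43689
nΣxy − ΣxΣy = 349512 − 350400 = -888
nΣx² − (Σx)² = 40768 − 40000 = 768; nΣy² − (Σy)² = 3074064 − 3069504 = 4560
r = -888 / √(768 × 4560) = -888 / 1871.3845 ≈ -0.4745

-0.4745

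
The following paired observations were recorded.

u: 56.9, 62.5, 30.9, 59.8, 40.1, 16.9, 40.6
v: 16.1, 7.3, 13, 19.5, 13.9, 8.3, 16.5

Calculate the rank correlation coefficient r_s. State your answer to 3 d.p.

Rank u: 5, 7, 2, 6, 3, 1, 4
Rank v: 5, 1, 3, 7, 4, 2, 6
d = rank(u) − rank(v): 0, 6, -1, -1, -1, -1, -2; Σd² = 44
ρ = 1 − 6Σd² / [n(n²−1)] = 1 − 6×44 / (7×48) = 1 − 264/336 ≈ 0.214

0.214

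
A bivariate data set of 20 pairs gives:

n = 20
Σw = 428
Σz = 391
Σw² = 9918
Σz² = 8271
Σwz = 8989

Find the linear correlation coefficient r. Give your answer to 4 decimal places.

0.9012

r = (nΣwz − ΣwΣz) / √[(nΣw² − (Σw)²)(nΣz² − (Σz)²)]
Numerator: 20×8989 − 428×391 = 12432
Denominator: √[(198360 − 183184)(165420 − 152881)] = √[15176 × 12539] = 13794.6317
r = 12432 / 13794.6317 ≈ 0.9012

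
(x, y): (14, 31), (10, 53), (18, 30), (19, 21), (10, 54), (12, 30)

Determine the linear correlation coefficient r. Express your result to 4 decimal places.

n = 6, Σx = 83, Σy = 219, Σx² = 1225, Σy² = 8927, Σxy = 2803
nΣxy − ΣxΣy = 16818 − 18177 = -1359
nΣx² − (Σx)² = 7350 − 6889 = 461; nΣy² − (Σy)² = 53562 − 47961 = 5601
r = -1359 / √(461 × 5601) = -1359 / 1606.8793 ≈ -0.8457

-0.8457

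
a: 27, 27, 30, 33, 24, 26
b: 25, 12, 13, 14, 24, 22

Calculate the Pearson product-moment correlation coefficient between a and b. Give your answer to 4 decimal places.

-0.6600

n = 6, Σa = 167, Σb = 110, Σa² = 4699, Σb² = 2194, Σab = 2999
nΣab − ΣaΣb = 17994 − 18370 = -376
nΣa² − (Σa)² = 28194 − 27889 = 305; nΣb² − (Σb)² = 13164 − 12100 = 1064
r = -376 / √(305 × 1064) = -376 / 569.6666 ≈ -0.6600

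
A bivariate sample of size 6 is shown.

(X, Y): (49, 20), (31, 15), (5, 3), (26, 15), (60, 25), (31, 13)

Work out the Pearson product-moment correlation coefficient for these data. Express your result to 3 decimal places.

0.977

n = 6, ΣX = 202, ΣY = 91, ΣX² = 8624, ΣY² = 1653, ΣXY = 3753
nΣXY − ΣXΣY = 22518 − 18382 = 4136
nΣX² − (ΣX)² = 51744 − 40804 = 10940; nΣY² − (ΣY)² = 9918 − 8281 = 1637
r = 4136 / √(10940 × 1637) = 4136 / 4231.8767 ≈ 0.977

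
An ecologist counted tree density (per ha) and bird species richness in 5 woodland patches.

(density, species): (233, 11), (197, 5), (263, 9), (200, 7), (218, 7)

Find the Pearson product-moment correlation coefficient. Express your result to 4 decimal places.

0.7101

n = 5, Σx = 1111, Σy = 39, Σx² = 249791, Σy² = 325, Σxy = 8841
nΣxy − ΣxΣy = 44205 − 43329 = 876
nΣx² − (Σx)² = 1248955 − 1234321 = 14634; nΣy² − (Σy)² = 1625 − 1521 = 104
r = 876 / √(14634 × 104) = 876 / 1233.6677 ≈ 0.7101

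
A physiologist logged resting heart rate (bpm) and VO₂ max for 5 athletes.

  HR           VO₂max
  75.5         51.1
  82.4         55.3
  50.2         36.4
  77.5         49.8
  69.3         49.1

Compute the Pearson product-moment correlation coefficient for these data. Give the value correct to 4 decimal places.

0.9796

n = 5, Σx = 354.9, Σy = 241.7, Σx² = 25818.79, Σy² = 11885.11, Σxy = 17504.18
nΣxy − ΣxΣy = 87520.9 − 85779.33 = 1741.57
nΣx² − (Σx)² = 129093.95 − 125954.01 = 3139.94; nΣy² − (Σy)² = 59425.55 − 58418.89 = 1006.66
r = 1741.57 / √(3139.94 × 1006.66) = 1741.57 / 1777.8785 ≈ 0.9796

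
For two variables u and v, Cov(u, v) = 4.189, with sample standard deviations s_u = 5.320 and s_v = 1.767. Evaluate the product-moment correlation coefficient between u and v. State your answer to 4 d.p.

0.4456

r = Cov(u,v) / (s_u · s_v) = 4.189 / (5.320 × 1.767)
  = 4.189 / 9.4004 ≈ 0.4456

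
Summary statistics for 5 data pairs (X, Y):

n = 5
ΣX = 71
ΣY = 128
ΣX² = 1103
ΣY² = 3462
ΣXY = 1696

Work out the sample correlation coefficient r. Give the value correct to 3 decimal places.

-0.918

r = (nΣXY − ΣXΣY) / √[(nΣX² − (ΣX)²)(nΣY² − (ΣY)²)]
Numerator: 5×1696 − 71×128 = -608
Denominator: √[(5515 − 5041)(17310 − 16384)] = √[474 × 926] = 662.5134
r = -608 / 662.5134 ≈ -0.918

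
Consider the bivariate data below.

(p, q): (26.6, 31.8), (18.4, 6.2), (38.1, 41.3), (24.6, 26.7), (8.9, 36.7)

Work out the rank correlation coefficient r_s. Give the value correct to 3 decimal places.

Rank p: 4, 2, 5, 3, 1
Rank q: 3, 1, 5, 2, 4
d = rank(p) − rank(q): 1, 1, 0, 1, -3; Σd² = 12
ρ = 1 − 6Σd² / [n(n²−1)] = 1 − 6×12 / (5×24) = 1 − 72/120 ≈ 0.400

0.400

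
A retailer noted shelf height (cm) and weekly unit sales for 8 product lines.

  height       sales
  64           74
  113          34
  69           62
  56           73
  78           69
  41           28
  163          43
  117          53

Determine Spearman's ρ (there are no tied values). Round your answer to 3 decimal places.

Rank height: 3, 6, 4, 2, 5, 1, 8, 7
Rank sales: 8, 2, 5, 7, 6, 1, 3, 4
d = rank(height) − rank(sales): -5, 4, -1, -5, -1, 0, 5, 3; Σd² = 102
ρ = 1 − 6Σd² / [n(n²−1)] = 1 − 6×102 / (8×63) = 1 − 612/504 ≈ -0.214

-0.214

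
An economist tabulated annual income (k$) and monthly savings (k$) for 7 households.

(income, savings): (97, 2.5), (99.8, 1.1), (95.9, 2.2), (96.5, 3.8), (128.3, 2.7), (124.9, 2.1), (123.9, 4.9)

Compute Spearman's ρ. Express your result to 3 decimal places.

0.036

Rank income: 3, 4, 1, 2, 7, 6, 5
Rank savings: 4, 1, 3, 6, 5, 2, 7
d = rank(income) − rank(savings): -1, 3, -2, -4, 2, 4, -2; Σd² = 54
ρ = 1 − 6Σd² / [n(n²−1)] = 1 − 6×54 / (7×48) = 1 − 324/336 ≈ 0.036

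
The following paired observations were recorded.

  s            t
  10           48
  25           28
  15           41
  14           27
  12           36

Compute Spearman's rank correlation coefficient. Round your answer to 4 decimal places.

Rank s: 1, 5, 4, 3, 2
Rank t: 5, 2, 4, 1, 3
d = rank(s) − rank(t): -4, 3, 0, 2, -1; Σd² = 30
ρ = 1 − 6Σd² / [n(n²−1)] = 1 − 6×30 / (5×24) = 1 − 180/120 ≈ -0.5000

-0.5000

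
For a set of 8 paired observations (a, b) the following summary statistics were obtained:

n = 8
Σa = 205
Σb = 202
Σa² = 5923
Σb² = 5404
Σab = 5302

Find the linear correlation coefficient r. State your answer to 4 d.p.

0.2789

r = (nΣab − ΣaΣb) / √[(nΣa² − (Σa)²)(nΣb² − (Σb)²)]
Numerator: 8×5302 − 205×202 = 1006
Denominator: √[(47384 − 42025)(43232 − 40804)] = √[5359 × 2428] = 3607.1668
r = 1006 / 3607.1668 ≈ 0.2789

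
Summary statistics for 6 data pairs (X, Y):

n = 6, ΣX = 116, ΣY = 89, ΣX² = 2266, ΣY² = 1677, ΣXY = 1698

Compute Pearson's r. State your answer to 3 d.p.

r = (nΣXY − ΣXΣY) / √[(nΣX² − (ΣX)²)(nΣY² − (ΣY)²)]
Numerator: 6×1698 − 116×89 = -136
Denominator: √[(13596 − 13456)(10062 − 7921)] = √[140 × 2141] = 547.4852
r = -136 / 547.4852 ≈ -0.248

-0.248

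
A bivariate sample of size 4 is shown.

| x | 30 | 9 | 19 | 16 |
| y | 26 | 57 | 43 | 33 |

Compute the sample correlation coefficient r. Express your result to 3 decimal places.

n = 4, Σx = 74, Σy = 159, Σx² = 1598, Σy² = 6863, Σxy = 2638
nΣxy − ΣxΣy = 10552 − 11766 = -1214
nΣx² − (Σx)² = 6392 − 5476 = 916; nΣy² − (Σy)² = 27452 − 25281 = 2171
r = -1214 / √(916 × 2171) = -1214 / 1410.1901 ≈ -0.861

-0.861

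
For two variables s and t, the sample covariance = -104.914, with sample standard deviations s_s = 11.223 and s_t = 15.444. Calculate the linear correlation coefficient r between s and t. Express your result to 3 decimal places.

-0.605

r = Cov(s,t) / (s_s · s_t) = -104.914 / (11.223 × 15.444)
  = -104.914 / 173.3280 ≈ -0.605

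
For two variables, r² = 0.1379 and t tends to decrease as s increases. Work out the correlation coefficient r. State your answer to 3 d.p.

-0.371

|r| = √0.1379 = 0.371
The association is negative, so r = −0.371.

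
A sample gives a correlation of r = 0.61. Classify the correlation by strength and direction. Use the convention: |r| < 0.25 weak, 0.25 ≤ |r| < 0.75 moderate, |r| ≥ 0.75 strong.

r = 0.61 > 0 so the relationship is positive.
|r| = 0.61, which falls in the moderate range.

moderate positive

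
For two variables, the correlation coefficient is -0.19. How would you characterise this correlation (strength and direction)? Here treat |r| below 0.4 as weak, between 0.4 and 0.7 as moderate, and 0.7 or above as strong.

weak negative

r = -0.19 < 0 so the relationship is negative.
|r| = 0.19, which falls in the weak range.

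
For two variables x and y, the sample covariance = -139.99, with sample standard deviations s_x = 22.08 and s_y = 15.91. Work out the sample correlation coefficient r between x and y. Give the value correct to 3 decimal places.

r = Cov(x,y) / (s_x · s_y) = -139.99 / (22.08 × 15.91)
  = -139.99 / 351.2928 ≈ -0.398

-0.398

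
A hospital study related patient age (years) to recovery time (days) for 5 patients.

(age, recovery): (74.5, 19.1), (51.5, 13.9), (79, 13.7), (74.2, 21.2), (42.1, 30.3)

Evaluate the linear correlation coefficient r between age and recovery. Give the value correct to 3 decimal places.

n = 5, Σx = 321.3, Σy = 98.2, Σx² = 21721.55, Σy² = 2113.24, Σxy = 6069.77
nΣxy − ΣxΣy = 30348.85 − 31551.66 = -1202.81
nΣx² − (Σx)² = 108607.75 − 103233.69 = 5374.06; nΣy² − (Σy)² = 10566.2 − 9643.24 = 922.96
r = -1202.81 / √(5374.06 × 922.96) = -1202.81 / 2227.1153 ≈ -0.540

-0.540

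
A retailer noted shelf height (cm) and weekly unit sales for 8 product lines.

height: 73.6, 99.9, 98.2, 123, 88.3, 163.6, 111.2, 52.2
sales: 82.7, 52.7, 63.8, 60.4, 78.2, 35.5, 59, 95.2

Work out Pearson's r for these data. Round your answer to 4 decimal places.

-0.9377

n = 8, Σx = 810, Σy = 527.5, Σx² = 89821.34, Σy² = 37254.71, Σxy = 49288.91
nΣxy − ΣxΣy = 394311.28 − 427275 = -32963.72
nΣx² − (Σx)² = 718570.72 − 656100 = 62470.72; nΣy² − (Σy)² = 298037.68 − 278256.25 = 19781.43
r = -32963.72 / √(62470.72 × 19781.43) = -32963.72 / 35153.3807 ≈ -0.9377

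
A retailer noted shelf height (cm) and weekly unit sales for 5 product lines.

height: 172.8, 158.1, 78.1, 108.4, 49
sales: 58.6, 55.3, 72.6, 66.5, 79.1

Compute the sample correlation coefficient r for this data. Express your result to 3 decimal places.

-0.974

n = 5, Σx = 566.4, Σy = 332.1, Σx² = 75106.62, Σy² = 22441.87, Σxy = 35623.57
nΣxy − ΣxΣy = 178117.85 − 188101.44 = -9983.59
nΣx² − (Σx)² = 375533.1 − 320808.96 = 54724.14; nΣy² − (Σy)² = 112209.35 − 110290.41 = 1918.94
r = -9983.59 / √(54724.14 × 1918.94) = -9983.59 / 10247.5529 ≈ -0.974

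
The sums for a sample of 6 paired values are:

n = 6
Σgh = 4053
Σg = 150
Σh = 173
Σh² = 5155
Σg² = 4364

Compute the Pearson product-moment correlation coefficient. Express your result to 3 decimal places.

r = (nΣgh − ΣgΣh) / √[(nΣg² − (Σg)²)(nΣh² − (Σh)²)]
Numerator: 6×4053 − 150×173 = -1632
Denominator: √[(26184 − 22500)(30930 − 29929)] = √[3684 × 1001] = 1920.3343
r = -1632 / 1920.3343 ≈ -0.850

-0.850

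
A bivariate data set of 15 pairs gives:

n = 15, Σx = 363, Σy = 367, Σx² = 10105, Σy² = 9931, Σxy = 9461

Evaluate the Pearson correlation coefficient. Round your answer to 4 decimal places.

r = (nΣxy − ΣxΣy) / √[(nΣx² − (Σx)²)(nΣy² − (Σy)²)]
Numerator: 15×9461 − 363×367 = 8694
Denominator: √[(151575 − 131769)(148965 − 134689)] = √[19806 × 14276] = 16815.1853
r = 8694 / 16815.1853 ≈ 0.5170

0.5170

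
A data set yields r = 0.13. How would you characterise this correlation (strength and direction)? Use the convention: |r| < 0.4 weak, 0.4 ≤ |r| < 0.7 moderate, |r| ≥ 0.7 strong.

r = 0.13 > 0 so the relationship is positive.
|r| = 0.13, which falls in the weak range.

weak positive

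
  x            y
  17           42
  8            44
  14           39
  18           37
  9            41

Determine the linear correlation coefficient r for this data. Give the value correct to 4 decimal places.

n = 5, Σx = 66, Σy = 203, Σx² = 954, Σy² = 8271, Σxy = 2647
nΣxy − ΣxΣy = 13235 − 13398 = -163
nΣx² − (Σx)² = 4770 − 4356 = 414; nΣy² − (Σy)² = 41355 − 41209 = 146
r = -163 / √(414 × 146) = -163 / 245.8536 ≈ -0.6630

-0.6630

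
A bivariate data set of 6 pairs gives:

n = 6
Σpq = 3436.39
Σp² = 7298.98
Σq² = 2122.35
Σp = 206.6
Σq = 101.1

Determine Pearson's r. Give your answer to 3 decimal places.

r = (nΣpq − ΣpΣq) / √[(nΣp² − (Σp)²)(nΣq² − (Σq)²)]
Numerator: 6×3436.39 − 206.6×101.1 = -268.92
Denominator: √[(43793.88 − 42683.56)(12734.1 − 10221.21)] = √[1110.32 × 2512.89] = 1670.3628
r = -268.92 / 1670.3628 ≈ -0.161

-0.161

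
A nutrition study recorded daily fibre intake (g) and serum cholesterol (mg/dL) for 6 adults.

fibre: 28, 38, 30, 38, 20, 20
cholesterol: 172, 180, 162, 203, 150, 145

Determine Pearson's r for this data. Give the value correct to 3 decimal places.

n = 6, Σx = 174, Σy = 1012, Σx² = 5372, Σy² = 172962, Σxy = 30130
nΣxy − ΣxΣy = 180780 − 176088 = 4692
nΣx² − (Σx)² = 32232 − 30276 = 1956; nΣy² − (Σy)² = 1037772 − 1024144 = 13628
r = 4692 / √(1956 × 13628) = 4692 / 5162.9805 ≈ 0.909

0.909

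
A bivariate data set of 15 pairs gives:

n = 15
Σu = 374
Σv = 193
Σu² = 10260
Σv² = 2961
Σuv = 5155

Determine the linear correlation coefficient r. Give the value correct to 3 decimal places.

r = (nΣuv − ΣuΣv) / √[(nΣu² − (Σu)²)(nΣv² − (Σv)²)]
Numerator: 15×5155 − 374×193 = 5143
Denominator: √[(153900 − 139876)(44415 − 37249)] = √[14024 × 7166] = 10024.7685
r = 5143 / 10024.7685 ≈ 0.513

0.513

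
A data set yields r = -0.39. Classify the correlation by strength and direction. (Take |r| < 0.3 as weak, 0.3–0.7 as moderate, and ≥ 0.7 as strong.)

r = -0.39 < 0 so the relationship is negative.
|r| = 0.39, which falls in the moderate range.

moderate negative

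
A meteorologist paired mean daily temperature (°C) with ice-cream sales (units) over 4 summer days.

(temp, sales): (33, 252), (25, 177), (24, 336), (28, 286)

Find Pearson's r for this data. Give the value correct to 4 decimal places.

-0.1106

n = 4, Σx = 110, Σy = 1051, Σx² = 3074, Σy² = 289525, Σxy = 28813
nΣxy − ΣxΣy = 115252 − 115610 = -358
nΣx² − (Σx)² = 12296 − 12100 = 196; nΣy² − (Σy)² = 1158100 − 1104601 = 53499
r = -358 / √(196 × 53499) = -358 / 3238.1791 ≈ -0.1106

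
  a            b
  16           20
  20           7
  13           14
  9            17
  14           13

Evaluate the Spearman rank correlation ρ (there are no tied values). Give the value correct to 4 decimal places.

-0.4000

Rank a: 4, 5, 2, 1, 3
Rank b: 5, 1, 3, 4, 2
d = rank(a) − rank(b): -1, 4, -1, -3, 1; Σd² = 28
ρ = 1 − 6Σd² / [n(n²−1)] = 1 − 6×28 / (5×24) = 1 − 168/120 ≈ -0.4000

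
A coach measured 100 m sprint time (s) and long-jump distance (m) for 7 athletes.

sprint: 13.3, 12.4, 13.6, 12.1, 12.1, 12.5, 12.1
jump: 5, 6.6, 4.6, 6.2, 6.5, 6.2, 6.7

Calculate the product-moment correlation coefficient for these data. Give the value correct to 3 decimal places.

-0.957

n = 7, Σx = 88.1, Σy = 41.8, Σx² = 1111.09, Σy² = 253.74, Σxy = 523.14
nΣxy − ΣxΣy = 3661.98 − 3682.58 = -20.6
nΣx² − (Σx)² = 7777.63 − 7761.61 = 16.02; nΣy² − (Σy)² = 1776.18 − 1747.24 = 28.94
r = -20.6 / √(16.02 × 28.94) = -20.6 / 21.5318 ≈ -0.957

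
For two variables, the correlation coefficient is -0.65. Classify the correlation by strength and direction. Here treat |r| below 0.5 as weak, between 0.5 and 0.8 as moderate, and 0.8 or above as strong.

moderate negative

r = -0.65 < 0 so the relationship is negative.
|r| = 0.65, which falls in the moderate range.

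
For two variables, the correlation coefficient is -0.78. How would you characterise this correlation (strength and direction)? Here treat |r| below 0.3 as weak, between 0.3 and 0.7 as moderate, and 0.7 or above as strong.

r = -0.78 < 0 so the relationship is negative.
|r| = 0.78, which falls in the strong range.

strong negative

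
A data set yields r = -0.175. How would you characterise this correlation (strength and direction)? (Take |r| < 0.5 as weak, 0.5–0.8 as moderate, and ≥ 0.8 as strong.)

weak negative

r = -0.175 < 0 so the relationship is negative.
|r| = 0.175, which falls in the weak range.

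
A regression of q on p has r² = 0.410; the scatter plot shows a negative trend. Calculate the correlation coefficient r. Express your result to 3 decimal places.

|r| = √0.410 = 0.640
The association is negative, so r = −0.640.

-0.640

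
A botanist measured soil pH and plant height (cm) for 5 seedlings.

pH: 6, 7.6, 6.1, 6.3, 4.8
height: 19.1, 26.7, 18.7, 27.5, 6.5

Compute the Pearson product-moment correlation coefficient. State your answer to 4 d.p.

0.8696

n = 5, Σx = 30.8, Σy = 98.5, Σx² = 193.7, Σy² = 2225.89, Σxy = 636.04
nΣxy − ΣxΣy = 3180.2 − 3033.8 = 146.4
nΣx² − (Σx)² = 968.5 − 948.64 = 19.86; nΣy² − (Σy)² = 11129.45 − 9702.25 = 1427.2
r = 146.4 / √(19.86 × 1427.2) = 146.4 / 168.3573 ≈ 0.8696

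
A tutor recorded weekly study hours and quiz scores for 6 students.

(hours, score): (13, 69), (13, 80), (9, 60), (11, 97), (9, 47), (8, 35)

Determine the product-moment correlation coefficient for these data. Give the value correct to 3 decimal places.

0.712

n = 6, Σx = 63, Σy = 388, Σx² = 685, Σy² = 27604, Σxy = 4247
nΣxy − ΣxΣy = 25482 − 24444 = 1038
nΣx² − (Σx)² = 4110 − 3969 = 141; nΣy² − (Σy)² = 165624 − 150544 = 15080
r = 1038 / √(141 × 15080) = 1038 / 1458.1769 ≈ 0.712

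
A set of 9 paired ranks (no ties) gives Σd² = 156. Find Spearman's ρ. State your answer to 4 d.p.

ρ = 1 − 6Σd² / [n(n²−1)] = 1 − 6×156 / (9×80)
  = 1 − 936/720 = 1 − 1.30000 ≈ -0.3000

-0.3000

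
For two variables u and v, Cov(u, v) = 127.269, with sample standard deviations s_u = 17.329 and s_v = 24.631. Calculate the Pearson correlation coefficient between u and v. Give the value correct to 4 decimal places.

r = Cov(u,v) / (s_u · s_v) = 127.269 / (17.329 × 24.631)
  = 127.269 / 426.8306 ≈ 0.2982

0.2982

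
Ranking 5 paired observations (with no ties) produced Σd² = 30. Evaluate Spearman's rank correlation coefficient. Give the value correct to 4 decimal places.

ρ = 1 − 6Σd² / [n(n²−1)] = 1 − 6×30 / (5×24)
  = 1 − 180/120 = 1 − 1.50000 ≈ -0.5000

-0.5000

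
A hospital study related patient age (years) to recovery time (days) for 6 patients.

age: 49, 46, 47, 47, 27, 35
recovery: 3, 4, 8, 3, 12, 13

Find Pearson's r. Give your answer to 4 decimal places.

-0.8593

n = 6, Σx = 251, Σy = 43, Σx² = 10889, Σy² = 411, Σxy = 1627
nΣxy − ΣxΣy = 9762 − 10793 = -1031
nΣx² − (Σx)² = 65334 − 63001 = 2333; nΣy² − (Σy)² = 2466 − 1849 = 617
r = -1031 / √(2333 × 617) = -1031 / 1199.7754 ≈ -0.8593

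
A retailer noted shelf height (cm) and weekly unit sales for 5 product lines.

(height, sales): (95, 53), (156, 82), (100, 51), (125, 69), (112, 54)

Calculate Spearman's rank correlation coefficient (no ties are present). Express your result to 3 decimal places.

Rank height: 1, 5, 2, 4, 3
Rank sales: 2, 5, 1, 4, 3
d = rank(height) − rank(sales): -1, 0, 1, 0, 0; Σd² = 2
ρ = 1 − 6Σd² / [n(n²−1)] = 1 − 6×2 / (5×24) = 1 − 12/120 ≈ 0.900

0.900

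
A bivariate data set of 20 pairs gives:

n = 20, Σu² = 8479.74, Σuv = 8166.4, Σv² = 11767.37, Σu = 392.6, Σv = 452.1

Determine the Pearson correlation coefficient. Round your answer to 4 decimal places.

-0.6476

r = (nΣuv − ΣuΣv) / √[(nΣu² − (Σu)²)(nΣv² − (Σv)²)]
Numerator: 20×8166.4 − 392.6×452.1 = -14166.46
Denominator: √[(169594.8 − 154134.76)(235347.4 − 204394.41)] = √[15460.04 × 30952.99] = 21875.4306
r = -14166.46 / 21875.4306 ≈ -0.6476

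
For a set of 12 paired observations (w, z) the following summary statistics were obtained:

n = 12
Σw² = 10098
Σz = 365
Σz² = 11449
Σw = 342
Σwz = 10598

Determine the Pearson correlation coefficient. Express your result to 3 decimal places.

0.560

r = (nΣwz − ΣwΣz) / √[(nΣw² − (Σw)²)(nΣz² − (Σz)²)]
Numerator: 12×10598 − 342×365 = 2346
Denominator: √[(121176 − 116964)(137388 − 133225)] = √[4212 × 4163] = 4187.4283
r = 2346 / 4187.4283 ≈ 0.560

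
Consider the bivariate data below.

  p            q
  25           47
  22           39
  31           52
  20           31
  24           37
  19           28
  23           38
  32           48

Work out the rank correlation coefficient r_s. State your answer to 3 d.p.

0.881

Rank p: 6, 3, 7, 2, 5, 1, 4, 8
Rank q: 6, 5, 8, 2, 3, 1, 4, 7
d = rank(p) − rank(q): 0, -2, -1, 0, 2, 0, 0, 1; Σd² = 10
ρ = 1 − 6Σd² / [n(n²−1)] = 1 − 6×10 / (8×63) = 1 − 60/504 ≈ 0.881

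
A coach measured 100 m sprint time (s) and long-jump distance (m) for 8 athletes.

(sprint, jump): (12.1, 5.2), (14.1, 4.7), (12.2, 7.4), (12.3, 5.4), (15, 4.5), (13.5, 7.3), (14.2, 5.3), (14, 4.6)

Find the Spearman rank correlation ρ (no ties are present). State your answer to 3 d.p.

-0.595

Rank sprint: 1, 6, 2, 3, 8, 4, 7, 5
Rank jump: 4, 3, 8, 6, 1, 7, 5, 2
d = rank(sprint) − rank(jump): -3, 3, -6, -3, 7, -3, 2, 3; Σd² = 134
ρ = 1 − 6Σd² / [n(n²−1)] = 1 − 6×134 / (8×63) = 1 − 804/504 ≈ -0.595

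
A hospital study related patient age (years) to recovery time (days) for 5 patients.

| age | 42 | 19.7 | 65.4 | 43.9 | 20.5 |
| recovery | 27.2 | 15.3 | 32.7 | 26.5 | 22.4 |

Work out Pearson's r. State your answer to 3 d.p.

n = 5, Σx = 191.5, Σy = 124.1, Σx² = 8776.71, Σy² = 3247.23, Σxy = 5204.94
nΣxy − ΣxΣy = 26024.7 − 23765.15 = 2259.55
nΣx² − (Σx)² = 43883.55 − 36672.25 = 7211.3; nΣy² − (Σy)² = 16236.15 − 15400.81 = 835.34
r = 2259.55 / √(7211.3 × 835.34) = 2259.55 / 2454.3609 ≈ 0.921

0.921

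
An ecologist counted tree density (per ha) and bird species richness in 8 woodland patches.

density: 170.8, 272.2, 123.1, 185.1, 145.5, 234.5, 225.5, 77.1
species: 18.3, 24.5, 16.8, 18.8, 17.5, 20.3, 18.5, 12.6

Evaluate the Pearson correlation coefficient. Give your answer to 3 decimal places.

0.931

n = 8, Σx = 1433.8, Σy = 147.3, Σx² = 285636.26, Σy² = 2790.17, Σxy = 27792.31
nΣxy − ΣxΣy = 222338.48 − 211198.74 = 11139.74
nΣx² − (Σx)² = 2285090.08 − 2055782.44 = 229307.64; nΣy² − (Σy)² = 22321.36 − 21697.29 = 624.07
r = 11139.74 / √(229307.64 × 624.07) = 11139.74 / 11962.6092 ≈ 0.931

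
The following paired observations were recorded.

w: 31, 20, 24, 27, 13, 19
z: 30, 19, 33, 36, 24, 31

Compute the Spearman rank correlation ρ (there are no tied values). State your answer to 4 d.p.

0.4286

Rank w: 6, 3, 4, 5, 1, 2
Rank z: 3, 1, 5, 6, 2, 4
d = rank(w) − rank(z): 3, 2, -1, -1, -1, -2; Σd² = 20
ρ = 1 − 6Σd² / [n(n²−1)] = 1 − 6×20 / (6×35) = 1 − 120/210 ≈ 0.4286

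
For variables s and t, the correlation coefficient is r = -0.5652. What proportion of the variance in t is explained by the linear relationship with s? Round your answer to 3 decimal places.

r² = (-0.5652)² = 0.319

0.319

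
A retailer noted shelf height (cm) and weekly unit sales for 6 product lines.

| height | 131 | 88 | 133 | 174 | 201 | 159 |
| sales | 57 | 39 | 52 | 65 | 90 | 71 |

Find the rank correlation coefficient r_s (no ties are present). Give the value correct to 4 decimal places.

Rank height: 2, 1, 3, 5, 6, 4
Rank sales: 3, 1, 2, 4, 6, 5
d = rank(height) − rank(sales): -1, 0, 1, 1, 0, -1; Σd² = 4
ρ = 1 − 6Σd² / [n(n²−1)] = 1 − 6×4 / (6×35) = 1 − 24/210 ≈ 0.8857

0.8857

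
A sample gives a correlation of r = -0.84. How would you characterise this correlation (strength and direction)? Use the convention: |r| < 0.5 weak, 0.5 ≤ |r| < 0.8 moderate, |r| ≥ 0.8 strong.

strong negative

r = -0.84 < 0 so the relationship is negative.
|r| = 0.84, which falls in the strong range.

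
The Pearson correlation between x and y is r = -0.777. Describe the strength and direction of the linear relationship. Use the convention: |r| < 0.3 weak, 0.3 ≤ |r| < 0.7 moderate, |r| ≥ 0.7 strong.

r = -0.777 < 0 so the relationship is negative.
|r| = 0.777, which falls in the strong range.

strong negative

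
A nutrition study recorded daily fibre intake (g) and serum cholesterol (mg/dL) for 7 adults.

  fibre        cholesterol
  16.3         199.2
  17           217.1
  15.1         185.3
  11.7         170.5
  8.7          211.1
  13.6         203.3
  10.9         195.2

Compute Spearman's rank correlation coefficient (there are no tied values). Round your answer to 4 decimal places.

Rank fibre: 6, 7, 5, 3, 1, 4, 2
Rank cholesterol: 4, 7, 2, 1, 6, 5, 3
d = rank(fibre) − rank(cholesterol): 2, 0, 3, 2, -5, -1, -1; Σd² = 44
ρ = 1 − 6Σd² / [n(n²−1)] = 1 − 6×44 / (7×48) = 1 − 264/336 ≈ 0.2143

0.2143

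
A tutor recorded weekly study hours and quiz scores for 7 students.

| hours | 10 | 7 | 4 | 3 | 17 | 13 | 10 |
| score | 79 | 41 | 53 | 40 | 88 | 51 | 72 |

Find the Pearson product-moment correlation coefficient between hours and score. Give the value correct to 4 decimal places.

0.7275

n = 7, Σx = 64, Σy = 424, Σx² = 732, Σy² = 27860, Σxy = 4288
nΣxy − ΣxΣy = 30016 − 27136 = 2880
nΣx² − (Σx)² = 5124 − 4096 = 1028; nΣy² − (Σy)² = 195020 − 179776 = 15244
r = 2880 / √(1028 × 15244) = 2880 / 3958.6402 ≈ 0.7275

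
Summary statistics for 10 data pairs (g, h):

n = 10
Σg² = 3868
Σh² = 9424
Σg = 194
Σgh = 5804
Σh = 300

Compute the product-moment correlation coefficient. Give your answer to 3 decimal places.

r = (nΣgh − ΣgΣh) / √[(nΣg² − (Σg)²)(nΣh² − (Σh)²)]
Numerator: 10×5804 − 194×300 = -160
Denominator: √[(38680 − 37636)(94240 − 90000)] = √[1044 × 4240] = 2103.9392
r = -160 / 2103.9392 ≈ -0.076

-0.076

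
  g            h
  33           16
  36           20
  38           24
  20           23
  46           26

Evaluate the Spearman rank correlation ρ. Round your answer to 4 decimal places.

0.7000

Rank g: 2, 3, 4, 1, 5
Rank h: 1, 2, 4, 3, 5
d = rank(g) − rank(h): 1, 1, 0, -2, 0; Σd² = 6
ρ = 1 − 6Σd² / [n(n²−1)] = 1 − 6×6 / (5×24) = 1 − 36/120 ≈ 0.7000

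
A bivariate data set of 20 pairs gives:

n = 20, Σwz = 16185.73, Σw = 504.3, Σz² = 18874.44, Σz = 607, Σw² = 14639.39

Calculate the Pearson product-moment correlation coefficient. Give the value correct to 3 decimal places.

r = (nΣwz − ΣwΣz) / √[(nΣw² − (Σw)²)(nΣz² − (Σz)²)]
Numerator: 20×16185.73 − 504.3×607 = 17604.5
Denominator: √[(292787.8 − 254318.49)(377488.8 − 368449)] = √[38469.31 × 9039.8] = 18648.1867
r = 17604.5 / 18648.1867 ≈ 0.944

0.944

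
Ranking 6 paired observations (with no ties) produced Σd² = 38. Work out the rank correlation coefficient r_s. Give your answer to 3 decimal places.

-0.086

ρ = 1 − 6Σd² / [n(n²−1)] = 1 − 6×38 / (6×35)
  = 1 − 228/210 = 1 − 1.0857 ≈ -0.086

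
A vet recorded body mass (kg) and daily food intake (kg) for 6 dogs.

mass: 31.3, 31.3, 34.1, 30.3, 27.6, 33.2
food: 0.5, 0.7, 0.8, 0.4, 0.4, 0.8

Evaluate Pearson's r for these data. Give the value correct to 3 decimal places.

n = 6, Σx = 187.8, Σy = 3.6, Σx² = 5904.28, Σy² = 2.34, Σxy = 114.56
nΣxy − ΣxΣy = 687.36 − 676.08 = 11.28
nΣx² − (Σx)² = 35425.68 − 35268.84 = 156.84; nΣy² − (Σy)² = 14.04 − 12.96 = 1.08
r = 11.28 / √(156.84 × 1.08) = 11.28 / 13.0149 ≈ 0.867

0.867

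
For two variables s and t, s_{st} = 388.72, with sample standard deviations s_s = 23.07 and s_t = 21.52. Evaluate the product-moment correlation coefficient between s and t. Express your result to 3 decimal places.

0.783

r = Cov(s,t) / (s_s · s_t) = 388.72 / (23.07 × 21.52)
  = 388.72 / 496.4664 ≈ 0.783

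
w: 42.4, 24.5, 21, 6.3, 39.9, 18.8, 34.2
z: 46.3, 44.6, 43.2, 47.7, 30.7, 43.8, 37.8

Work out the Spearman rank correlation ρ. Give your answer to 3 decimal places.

-0.357

Rank w: 7, 4, 3, 1, 6, 2, 5
Rank z: 6, 5, 3, 7, 1, 4, 2
d = rank(w) − rank(z): 1, -1, 0, -6, 5, -2, 3; Σd² = 76
ρ = 1 − 6Σd² / [n(n²−1)] = 1 − 6×76 / (7×48) = 1 − 456/336 ≈ -0.357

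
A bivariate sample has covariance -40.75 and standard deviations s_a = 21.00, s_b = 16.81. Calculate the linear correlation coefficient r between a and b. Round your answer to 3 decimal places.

-0.115

r = Cov(a,b) / (s_a · s_b) = -40.75 / (21.00 × 16.81)
  = -40.75 / 353.0100 ≈ -0.115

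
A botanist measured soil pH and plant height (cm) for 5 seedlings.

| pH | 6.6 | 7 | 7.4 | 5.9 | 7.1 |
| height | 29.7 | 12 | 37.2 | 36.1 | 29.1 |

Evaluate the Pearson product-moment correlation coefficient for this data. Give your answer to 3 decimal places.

n = 5, Σx = 34, Σy = 144.1, Σx² = 232.54, Σy² = 4559.95, Σxy = 974.9
nΣxy − ΣxΣy = 4874.5 − 4899.4 = -24.9
nΣx² − (Σx)² = 1162.7 − 1156 = 6.7; nΣy² − (Σy)² = 22799.75 − 20764.81 = 2034.94
r = -24.9 / √(6.7 × 2034.94) = -24.9 / 116.7651 ≈ -0.213

-0.213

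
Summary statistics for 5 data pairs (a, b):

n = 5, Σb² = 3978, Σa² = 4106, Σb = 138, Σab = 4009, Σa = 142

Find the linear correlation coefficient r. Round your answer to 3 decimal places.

r = (nΣab − ΣaΣb) / √[(nΣa² − (Σa)²)(nΣb² − (Σb)²)]
Numerator: 5×4009 − 142×138 = 449
Denominator: √[(20530 − 20164)(19890 − 19044)] = √[366 × 846] = 556.4495
r = 449 / 556.4495 ≈ 0.807

0.807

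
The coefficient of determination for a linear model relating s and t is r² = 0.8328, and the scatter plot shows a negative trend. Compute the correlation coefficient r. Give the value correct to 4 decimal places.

-0.9126

|r| = √0.8328 = 0.9126
The association is negative, so r = −0.9126.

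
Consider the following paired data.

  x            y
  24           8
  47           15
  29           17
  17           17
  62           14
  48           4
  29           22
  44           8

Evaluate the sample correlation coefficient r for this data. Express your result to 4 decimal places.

-0.3314

n = 8, Σx = 300, Σy = 105, Σx² = 12840, Σy² = 1627, Σxy = 3729
nΣxy − ΣxΣy = 29832 − 31500 = -1668
nΣx² − (Σx)² = 102720 − 90000 = 12720; nΣy² − (Σy)² = 13016 − 11025 = 1991
r = -1668 / √(12720 × 1991) = -1668 / 5032.4467 ≈ -0.3314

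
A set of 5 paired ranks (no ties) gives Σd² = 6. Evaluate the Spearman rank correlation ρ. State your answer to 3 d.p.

ρ = 1 − 6Σd² / [n(n²−1)] = 1 − 6×6 / (5×24)
  = 1 − 36/120 = 1 − 0.3000 ≈ 0.700

0.700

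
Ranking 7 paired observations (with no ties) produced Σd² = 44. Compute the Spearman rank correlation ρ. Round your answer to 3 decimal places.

ρ = 1 − 6Σd² / [n(n²−1)] = 1 − 6×44 / (7×48)
  = 1 − 264/336 = 1 − 0.7857 ≈ 0.214

0.214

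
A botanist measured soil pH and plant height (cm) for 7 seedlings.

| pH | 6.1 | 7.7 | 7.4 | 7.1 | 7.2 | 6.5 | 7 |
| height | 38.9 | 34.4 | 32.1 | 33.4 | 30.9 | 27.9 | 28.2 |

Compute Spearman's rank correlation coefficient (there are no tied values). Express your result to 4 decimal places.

0.1429

Rank pH: 1, 7, 6, 4, 5, 2, 3
Rank height: 7, 6, 4, 5, 3, 1, 2
d = rank(pH) − rank(height): -6, 1, 2, -1, 2, 1, 1; Σd² = 48
ρ = 1 − 6Σd² / [n(n²−1)] = 1 − 6×48 / (7×48) = 1 − 288/336 ≈ 0.1429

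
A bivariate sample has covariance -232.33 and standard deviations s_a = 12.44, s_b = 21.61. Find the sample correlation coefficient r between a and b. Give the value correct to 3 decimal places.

-0.864

r = Cov(a,b) / (s_a · s_b) = -232.33 / (12.44 × 21.61)
  = -232.33 / 268.8284 ≈ -0.864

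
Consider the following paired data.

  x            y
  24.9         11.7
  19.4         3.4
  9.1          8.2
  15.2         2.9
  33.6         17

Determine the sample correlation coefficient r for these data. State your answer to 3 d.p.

n = 5, Σx = 102.2, Σy = 43.2, Σx² = 2439.18, Σy² = 513.1, Σxy = 1047.19
nΣxy − ΣxΣy = 5235.95 − 4415.04 = 820.91
nΣx² − (Σx)² = 12195.9 − 10444.84 = 1751.06; nΣy² − (Σy)² = 2565.5 − 1866.24 = 699.26
r = 820.91 / √(1751.06 × 699.26) = 820.91 / 1106.5470 ≈ 0.742

0.742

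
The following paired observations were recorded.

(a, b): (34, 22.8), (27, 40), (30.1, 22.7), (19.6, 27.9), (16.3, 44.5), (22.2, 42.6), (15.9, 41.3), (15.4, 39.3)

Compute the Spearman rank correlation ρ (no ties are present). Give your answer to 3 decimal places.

Rank a: 8, 6, 7, 4, 3, 5, 2, 1
Rank b: 2, 5, 1, 3, 8, 7, 6, 4
d = rank(a) − rank(b): 6, 1, 6, 1, -5, -2, -4, -3; Σd² = 128
ρ = 1 − 6Σd² / [n(n²−1)] = 1 − 6×128 / (8×63) = 1 − 768/504 ≈ -0.524

-0.524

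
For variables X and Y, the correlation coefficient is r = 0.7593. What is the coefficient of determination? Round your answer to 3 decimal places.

r² = (0.7593)² = 0.577

0.577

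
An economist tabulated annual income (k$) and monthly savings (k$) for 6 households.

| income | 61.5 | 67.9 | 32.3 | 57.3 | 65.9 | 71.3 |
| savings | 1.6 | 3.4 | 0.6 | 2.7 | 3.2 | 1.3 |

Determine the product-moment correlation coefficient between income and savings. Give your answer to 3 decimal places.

0.588

n = 6, Σx = 356.2, Σy = 12.8, Σx² = 22145.74, Σy² = 33.7, Σxy = 806.92
nΣxy − ΣxΣy = 4841.52 − 4559.36 = 282.16
nΣx² − (Σx)² = 132874.44 − 126878.44 = 5996; nΣy² − (Σy)² = 202.2 − 163.84 = 38.36
r = 282.16 / √(5996 × 38.36) = 282.16 / 479.5900 ≈ 0.588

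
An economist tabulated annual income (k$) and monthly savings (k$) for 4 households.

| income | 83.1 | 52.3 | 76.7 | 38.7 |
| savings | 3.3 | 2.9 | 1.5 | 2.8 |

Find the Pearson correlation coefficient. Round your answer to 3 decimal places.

-0.186

n = 4, Σx = 250.8, Σy = 10.5, Σx² = 17021.48, Σy² = 29.39, Σxy = 649.31
nΣxy − ΣxΣy = 2597.24 − 2633.4 = -36.16
nΣx² − (Σx)² = 68085.92 − 62900.64 = 5185.28; nΣy² − (Σy)² = 117.56 − 110.25 = 7.31
r = -36.16 / √(5185.28 × 7.31) = -36.16 / 194.6905 ≈ -0.186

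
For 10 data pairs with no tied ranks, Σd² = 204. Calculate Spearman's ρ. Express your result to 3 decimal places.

ρ = 1 − 6Σd² / [n(n²−1)] = 1 − 6×204 / (10×99)
  = 1 − 1224/990 = 1 − 1.2364 ≈ -0.236

-0.236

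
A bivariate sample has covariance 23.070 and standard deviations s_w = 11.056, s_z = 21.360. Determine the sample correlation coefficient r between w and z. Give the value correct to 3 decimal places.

0.098

r = Cov(w,z) / (s_w · s_z) = 23.070 / (11.056 × 21.360)
  = 23.070 / 236.1562 ≈ 0.098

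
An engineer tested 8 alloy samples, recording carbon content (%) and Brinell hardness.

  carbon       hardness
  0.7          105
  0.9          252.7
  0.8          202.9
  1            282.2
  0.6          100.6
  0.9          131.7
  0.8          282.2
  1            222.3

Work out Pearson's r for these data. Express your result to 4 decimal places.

0.6616

n = 8, Σx = 6.7, Σy = 1579.6, Σx² = 5.75, Σy² = 352206.92, Σxy = 1372.4
nΣxy − ΣxΣy = 10979.2 − 10583.32 = 395.88
nΣx² − (Σx)² = 46 − 44.89 = 1.11; nΣy² − (Σy)² = 2817655.36 − 2495136.16 = 322519.2
r = 395.88 / √(1.11 × 322519.2) = 395.88 / 598.3279 ≈ 0.6616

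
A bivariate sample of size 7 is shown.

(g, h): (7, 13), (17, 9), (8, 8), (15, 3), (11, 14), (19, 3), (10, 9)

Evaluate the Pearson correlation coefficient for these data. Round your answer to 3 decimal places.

n = 7, Σg = 87, Σh = 59, Σg² = 1209, Σh² = 609, Σgh = 654
nΣgh − ΣgΣh = 4578 − 5133 = -555
nΣg² − (Σg)² = 8463 − 7569 = 894; nΣh² − (Σh)² = 4263 − 3481 = 782
r = -555 / √(894 × 782) = -555 / 836.1268 ≈ -0.664

-0.664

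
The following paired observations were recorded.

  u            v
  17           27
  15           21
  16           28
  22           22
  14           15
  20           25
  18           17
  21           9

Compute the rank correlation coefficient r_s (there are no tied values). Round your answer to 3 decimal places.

-0.048

Rank u: 4, 2, 3, 8, 1, 6, 5, 7
Rank v: 7, 4, 8, 5, 2, 6, 3, 1
d = rank(u) − rank(v): -3, -2, -5, 3, -1, 0, 2, 6; Σd² = 88
ρ = 1 − 6Σd² / [n(n²−1)] = 1 − 6×88 / (8×63) = 1 − 528/504 ≈ -0.048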